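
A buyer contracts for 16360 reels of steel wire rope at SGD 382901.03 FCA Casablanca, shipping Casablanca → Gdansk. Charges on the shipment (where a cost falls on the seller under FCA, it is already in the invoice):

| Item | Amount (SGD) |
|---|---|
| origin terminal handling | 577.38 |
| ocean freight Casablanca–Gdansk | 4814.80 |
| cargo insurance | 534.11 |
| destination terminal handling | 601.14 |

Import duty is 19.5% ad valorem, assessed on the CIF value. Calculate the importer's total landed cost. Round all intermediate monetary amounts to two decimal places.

Total landed cost: SGD 465249.79

FCA: the seller delivers export-cleared goods to the carrier; the buyer bears costs from that point.
CIF value = FCA price + origin terminal + freight + insurance = 382901.03 + 577.38 + 4814.80 + 534.11 = 388827.32
Import duty = 388827.32 × 19.5% = 75821.33
Buyer bears: origin terminal 577.38 + freight 4814.80 + insurance 534.11 + destination terminal 601.14 + duty 75821.33 = 82348.76
Landed cost = invoice 382901.03 + 82348.76 = 465249.79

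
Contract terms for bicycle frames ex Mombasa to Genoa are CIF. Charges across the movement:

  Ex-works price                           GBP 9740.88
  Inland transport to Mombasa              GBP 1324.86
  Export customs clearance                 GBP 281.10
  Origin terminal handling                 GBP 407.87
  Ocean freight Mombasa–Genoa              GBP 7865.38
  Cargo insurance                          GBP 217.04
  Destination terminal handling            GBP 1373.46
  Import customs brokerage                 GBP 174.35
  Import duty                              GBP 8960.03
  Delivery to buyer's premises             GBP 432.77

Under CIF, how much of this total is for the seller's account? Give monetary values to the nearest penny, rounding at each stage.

Seller's account: GBP 19837.13

CIF: the seller pays costs through ocean freight and marine insurance to the destination port.
Seller's account: goods 9740.88 + inland to port 1324.86 + export clearance 281.10 + origin terminal 407.87 + freight 7865.38 + insurance 217.04 = 19837.13
Buyer's account: destination terminal 1373.46 + brokerage 174.35 + duty 8960.03 + delivery 432.77 = 10940.61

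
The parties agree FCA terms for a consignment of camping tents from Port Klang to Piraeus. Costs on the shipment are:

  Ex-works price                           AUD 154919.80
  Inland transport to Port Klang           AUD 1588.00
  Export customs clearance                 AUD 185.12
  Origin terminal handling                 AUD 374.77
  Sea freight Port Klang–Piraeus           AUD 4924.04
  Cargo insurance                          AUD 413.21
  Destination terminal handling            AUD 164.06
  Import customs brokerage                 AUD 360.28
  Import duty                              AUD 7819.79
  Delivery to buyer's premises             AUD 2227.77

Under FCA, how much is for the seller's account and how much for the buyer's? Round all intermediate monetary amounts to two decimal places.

Seller: AUD 156692.92; buyer: AUD 16283.92

FCA: the seller delivers export-cleared goods to the carrier; the buyer bears costs from that point.
Seller's account: goods 154919.80 + inland to port 1588.00 + export clearance 185.12 = 156692.92
Buyer's account: origin terminal 374.77 + freight 4924.04 + insurance 413.21 + destination terminal 164.06 + brokerage 360.28 + duty 7819.79 + delivery 2227.77 = 16283.92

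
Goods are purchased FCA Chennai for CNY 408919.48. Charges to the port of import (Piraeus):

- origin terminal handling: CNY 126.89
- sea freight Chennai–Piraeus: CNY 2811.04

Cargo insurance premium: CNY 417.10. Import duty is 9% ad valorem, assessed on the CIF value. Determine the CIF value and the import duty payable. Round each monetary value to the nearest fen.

CIF value: CNY 412274.51; import duty: CNY 37104.71

CIF = FCA price + pre-shipment costs + freight + insurance
CIF = 408919.48 + 126.89 + 2811.04 + 417.10 = 412274.51
Import duty = 412274.51 × 9% = 37104.71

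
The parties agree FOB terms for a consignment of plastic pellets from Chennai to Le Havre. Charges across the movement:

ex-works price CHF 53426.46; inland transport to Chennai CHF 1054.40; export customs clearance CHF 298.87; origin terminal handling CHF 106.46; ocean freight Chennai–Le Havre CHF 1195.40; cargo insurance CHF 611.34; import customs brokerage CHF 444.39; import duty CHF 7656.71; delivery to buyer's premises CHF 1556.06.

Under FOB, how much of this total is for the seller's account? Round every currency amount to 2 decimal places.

Seller's account: CHF 54886.19

FOB: the seller bears costs until goods are on board at the origin port; the buyer bears freight, insurance and all costs thereafter.
Seller's account: goods 53426.46 + inland to port 1054.40 + export clearance 298.87 + origin terminal 106.46 = 54886.19
Buyer's account: freight 1195.40 + insurance 611.34 + brokerage 444.39 + duty 7656.71 + delivery 1556.06 = 11463.90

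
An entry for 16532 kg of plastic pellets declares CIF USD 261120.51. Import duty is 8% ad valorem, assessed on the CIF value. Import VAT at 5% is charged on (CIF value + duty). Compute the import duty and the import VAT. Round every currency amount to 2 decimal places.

Import duty = 261120.51 × 8% = 20889.64
VAT base = CIF + duty = 261120.51 + 20889.64 = 282010.15
Import VAT = 282010.15 × 5% = 14100.51

Import duty: USD 20889.64; import VAT: USD 14100.51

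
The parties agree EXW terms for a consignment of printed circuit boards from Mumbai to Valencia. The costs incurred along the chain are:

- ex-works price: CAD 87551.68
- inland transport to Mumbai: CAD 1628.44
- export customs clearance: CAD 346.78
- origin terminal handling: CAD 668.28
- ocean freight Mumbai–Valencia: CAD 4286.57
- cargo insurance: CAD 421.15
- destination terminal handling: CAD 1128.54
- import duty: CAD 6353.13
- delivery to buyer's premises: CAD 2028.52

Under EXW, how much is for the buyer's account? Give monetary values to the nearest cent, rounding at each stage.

Buyer's account: CAD 16861.41

EXW: the seller makes goods available at their premises; the buyer bears all onward costs.
Seller's account: goods 87551.68 = 87551.68
Buyer's account: inland to port 1628.44 + export clearance 346.78 + origin terminal 668.28 + freight 4286.57 + insurance 421.15 + destination terminal 1128.54 + duty 6353.13 + delivery 2028.52 = 16861.41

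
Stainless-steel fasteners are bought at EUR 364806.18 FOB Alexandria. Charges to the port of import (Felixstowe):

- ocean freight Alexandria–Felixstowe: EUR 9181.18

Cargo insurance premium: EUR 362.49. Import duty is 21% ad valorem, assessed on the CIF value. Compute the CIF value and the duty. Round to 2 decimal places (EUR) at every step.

CIF = FOB price + freight + insurance
CIF = 364806.18 + 9181.18 + 362.49 = 374349.85
Import duty = 374349.85 × 21% = 78613.47

CIF value: EUR 374349.85; import duty: EUR 78613.47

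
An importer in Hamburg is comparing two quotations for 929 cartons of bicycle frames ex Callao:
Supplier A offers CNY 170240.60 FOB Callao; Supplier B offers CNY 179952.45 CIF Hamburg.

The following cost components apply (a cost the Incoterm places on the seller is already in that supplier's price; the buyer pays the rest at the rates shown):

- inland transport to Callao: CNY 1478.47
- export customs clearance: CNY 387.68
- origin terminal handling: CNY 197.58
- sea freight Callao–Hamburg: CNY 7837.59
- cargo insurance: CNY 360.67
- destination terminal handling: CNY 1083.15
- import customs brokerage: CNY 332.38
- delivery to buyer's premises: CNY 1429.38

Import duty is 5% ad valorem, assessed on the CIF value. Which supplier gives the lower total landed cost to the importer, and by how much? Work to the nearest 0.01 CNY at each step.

Supplier A (FOB):
CIF value = FOB price + freight + insurance = 170240.60 + 7837.59 + 360.67 = 178438.86
Import duty = 178438.86 × 5% = 8921.94
Buyer bears (A): 7837.59 + 360.67 + 1083.15 + 332.38 + 1429.38 = 11043.17
Landed cost (A) = invoice 170240.60 + 11043.17 + duty 8921.94 = 190205.71
Supplier B (CIF):
The CIF price already equals the CIF value: 179952.45
Import duty = 179952.45 × 5% = 8997.62
Buyer bears (B): 1083.15 + 332.38 + 1429.38 = 2844.91
Landed cost (B) = invoice 179952.45 + 2844.91 + duty 8997.62 = 191794.98
Difference = |190205.71 − 191794.98| = 1589.27

Supplier A is cheaper by CNY 1589.27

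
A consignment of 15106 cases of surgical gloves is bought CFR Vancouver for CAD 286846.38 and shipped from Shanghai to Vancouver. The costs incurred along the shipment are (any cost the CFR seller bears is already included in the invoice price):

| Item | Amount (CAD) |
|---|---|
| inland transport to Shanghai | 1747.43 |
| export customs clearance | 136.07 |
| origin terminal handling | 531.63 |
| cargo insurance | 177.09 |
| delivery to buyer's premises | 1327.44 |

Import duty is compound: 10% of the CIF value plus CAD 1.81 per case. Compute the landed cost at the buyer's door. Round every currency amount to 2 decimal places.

CFR: the seller pays costs through ocean freight to the destination port, but not insurance.
Already in the invoice (seller's account under CFR): inland to port, export clearance, origin terminal — exclude.
CIF value = CFR price + insurance = 286846.38 + 177.09 = 287023.47
Ad valorem component: 287023.47 × 10% = 28702.35
Specific component: 15106 × 1.81 = 27341.86
Import duty = 28702.35 + 27341.86 = 56044.21
Buyer bears: insurance 177.09 + delivery 1327.44 + duty 56044.21 = 57548.74
Landed cost = invoice 286846.38 + 57548.74 = 344395.12

Total landed cost: CAD 344395.12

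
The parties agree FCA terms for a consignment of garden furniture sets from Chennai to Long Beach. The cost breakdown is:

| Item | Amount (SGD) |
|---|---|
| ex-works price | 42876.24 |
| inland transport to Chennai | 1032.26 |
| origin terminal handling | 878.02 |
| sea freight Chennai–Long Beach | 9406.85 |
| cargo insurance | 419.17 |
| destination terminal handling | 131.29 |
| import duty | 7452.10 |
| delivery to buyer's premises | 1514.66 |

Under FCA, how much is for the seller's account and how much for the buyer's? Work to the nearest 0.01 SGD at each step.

FCA: the seller delivers export-cleared goods to the carrier; the buyer bears costs from that point.
Seller's account: goods 42876.24 + inland to port 1032.26 = 43908.50
Buyer's account: origin terminal 878.02 + freight 9406.85 + insurance 419.17 + destination terminal 131.29 + duty 7452.10 + delivery 1514.66 = 19802.09

Seller: SGD 43908.50; buyer: SGD 19802.09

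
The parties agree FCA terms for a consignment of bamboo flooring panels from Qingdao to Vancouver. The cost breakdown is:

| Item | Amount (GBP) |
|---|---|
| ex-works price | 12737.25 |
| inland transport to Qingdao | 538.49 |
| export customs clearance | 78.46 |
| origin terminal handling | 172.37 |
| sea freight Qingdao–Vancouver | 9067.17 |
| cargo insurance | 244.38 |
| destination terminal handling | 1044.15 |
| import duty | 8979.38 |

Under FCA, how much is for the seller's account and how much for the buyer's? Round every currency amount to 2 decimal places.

Seller: GBP 13354.20; buyer: GBP 19507.45

FCA: the seller delivers export-cleared goods to the carrier; the buyer bears costs from that point.
Seller's account: goods 12737.25 + inland to port 538.49 + export clearance 78.46 = 13354.20
Buyer's account: origin terminal 172.37 + freight 9067.17 + insurance 244.38 + destination terminal 1044.15 + duty 8979.38 = 19507.45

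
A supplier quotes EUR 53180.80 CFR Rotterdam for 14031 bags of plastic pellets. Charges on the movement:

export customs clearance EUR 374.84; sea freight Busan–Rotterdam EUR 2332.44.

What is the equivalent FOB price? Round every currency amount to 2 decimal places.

FOB price: EUR 50848.36

Not relevant to the conversion: export clearance — on the seller under both CFR and FOB; already in the CFR price and stays in the FOB price.
From CFR to FOB, the seller no longer bears: freight.
FOB price = 53180.80 − 2332.44 = 50848.36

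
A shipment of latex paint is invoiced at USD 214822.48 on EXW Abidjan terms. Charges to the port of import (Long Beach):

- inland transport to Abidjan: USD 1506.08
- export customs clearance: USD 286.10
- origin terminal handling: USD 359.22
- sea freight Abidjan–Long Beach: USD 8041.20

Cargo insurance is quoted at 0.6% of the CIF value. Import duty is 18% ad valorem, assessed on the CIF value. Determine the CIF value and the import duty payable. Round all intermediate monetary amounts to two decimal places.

CIF value: USD 226373.32; import duty: USD 40747.20

Let C be the CIF value. C = EXW price + pre-shipment costs + freight + 0.6% × C
C − 0.6% × C = 214822.48 + 1506.08 + 286.10 + 359.22 + 8041.20
0.994 × C = 225015.08
C = 225015.08 / 0.994 = 226373.32
Insurance premium = 0.6% × 226373.32 = 1358.24
Import duty = 226373.32 × 18% = 40747.20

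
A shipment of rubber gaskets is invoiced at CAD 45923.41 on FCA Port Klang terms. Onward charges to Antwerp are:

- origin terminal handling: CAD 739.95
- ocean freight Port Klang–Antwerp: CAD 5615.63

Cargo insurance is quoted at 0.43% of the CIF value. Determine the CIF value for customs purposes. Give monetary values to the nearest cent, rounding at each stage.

CIF value: CAD 52504.76

Let C be the CIF value. C = FCA price + pre-shipment costs + freight + 0.43% × C
C − 0.43% × C = 45923.41 + 739.95 + 5615.63
0.9957 × C = 52278.99
C = 52278.99 / 0.9957 = 52504.76
Insurance premium = 0.43% × 52504.76 = 225.77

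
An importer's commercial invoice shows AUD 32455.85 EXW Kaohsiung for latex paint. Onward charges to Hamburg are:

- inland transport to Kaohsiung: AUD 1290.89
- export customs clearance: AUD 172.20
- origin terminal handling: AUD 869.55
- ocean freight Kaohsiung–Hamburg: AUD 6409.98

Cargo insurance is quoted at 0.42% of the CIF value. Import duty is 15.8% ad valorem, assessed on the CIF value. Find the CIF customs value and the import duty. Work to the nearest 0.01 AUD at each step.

CIF value: AUD 41372.23; import duty: AUD 6536.81

Let C be the CIF value. C = EXW price + pre-shipment costs + freight + 0.42% × C
C − 0.42% × C = 32455.85 + 1290.89 + 172.20 + 869.55 + 6409.98
0.9958 × C = 41198.47
C = 41198.47 / 0.9958 = 41372.23
Insurance premium = 0.42% × 41372.23 = 173.76
Import duty = 41372.23 × 15.8% = 6536.81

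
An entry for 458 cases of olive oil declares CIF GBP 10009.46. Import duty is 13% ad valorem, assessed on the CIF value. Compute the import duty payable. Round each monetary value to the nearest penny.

Import duty: GBP 1301.23

Import duty = 10009.46 × 13% = 1301.23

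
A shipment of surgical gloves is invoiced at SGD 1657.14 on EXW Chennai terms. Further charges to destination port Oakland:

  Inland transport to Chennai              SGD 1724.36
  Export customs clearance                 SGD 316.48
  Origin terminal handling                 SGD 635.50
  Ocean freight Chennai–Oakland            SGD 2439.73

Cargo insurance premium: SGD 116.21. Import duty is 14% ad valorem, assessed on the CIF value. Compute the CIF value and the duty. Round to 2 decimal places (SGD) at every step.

CIF = EXW price + pre-shipment costs + freight + insurance
CIF = 1657.14 + 1724.36 + 316.48 + 635.50 + 2439.73 + 116.21 = 6889.42
Import duty = 6889.42 × 14% = 964.52

CIF value: SGD 6889.42; import duty: SGD 964.52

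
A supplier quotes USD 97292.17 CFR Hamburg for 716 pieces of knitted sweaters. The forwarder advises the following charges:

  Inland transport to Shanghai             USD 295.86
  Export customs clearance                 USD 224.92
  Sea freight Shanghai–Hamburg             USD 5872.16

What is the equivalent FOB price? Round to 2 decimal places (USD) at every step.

Not relevant to the conversion: export clearance, inland to port — on the seller under both CFR and FOB; already in the CFR price and stays in the FOB price.
From CFR to FOB, the seller no longer bears: freight.
FOB price = 97292.17 − 5872.16 = 91420.01

FOB price: USD 91420.01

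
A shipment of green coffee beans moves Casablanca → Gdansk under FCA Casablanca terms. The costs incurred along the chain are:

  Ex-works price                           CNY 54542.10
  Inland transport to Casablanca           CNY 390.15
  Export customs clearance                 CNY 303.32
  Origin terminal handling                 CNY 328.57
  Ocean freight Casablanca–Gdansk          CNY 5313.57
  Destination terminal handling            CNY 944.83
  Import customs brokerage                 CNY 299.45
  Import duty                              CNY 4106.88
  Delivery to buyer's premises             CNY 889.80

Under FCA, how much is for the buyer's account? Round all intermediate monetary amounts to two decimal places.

Buyer's account: CNY 11883.10

FCA: the seller delivers export-cleared goods to the carrier; the buyer bears costs from that point.
Seller's account: goods 54542.10 + inland to port 390.15 + export clearance 303.32 = 55235.57
Buyer's account: origin terminal 328.57 + freight 5313.57 + destination terminal 944.83 + brokerage 299.45 + duty 4106.88 + delivery 889.80 = 11883.10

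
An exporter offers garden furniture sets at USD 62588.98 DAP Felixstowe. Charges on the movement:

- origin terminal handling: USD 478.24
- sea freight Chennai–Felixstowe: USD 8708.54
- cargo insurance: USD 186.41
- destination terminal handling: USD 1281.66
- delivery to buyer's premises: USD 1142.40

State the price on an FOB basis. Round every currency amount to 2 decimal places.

FOB price: USD 51269.97

Not relevant to the conversion: origin terminal — on the seller under both DAP and FOB; already in the DAP price and stays in the FOB price.
From DAP to FOB, the seller no longer bears: freight, insurance, destination terminal, delivery.
FOB price = 62588.98 − 8708.54 − 186.41 − 1281.66 − 1142.40 = 51269.97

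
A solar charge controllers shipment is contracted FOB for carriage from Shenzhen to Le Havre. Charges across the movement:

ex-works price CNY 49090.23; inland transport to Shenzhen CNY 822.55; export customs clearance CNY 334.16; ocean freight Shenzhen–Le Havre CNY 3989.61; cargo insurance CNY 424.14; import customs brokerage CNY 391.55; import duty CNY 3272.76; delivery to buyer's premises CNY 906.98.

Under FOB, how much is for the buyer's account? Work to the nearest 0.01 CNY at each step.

Buyer's account: CNY 8985.04

FOB: the seller bears costs until goods are on board at the origin port; the buyer bears freight, insurance and all costs thereafter.
Seller's account: goods 49090.23 + inland to port 822.55 + export clearance 334.16 = 50246.94
Buyer's account: freight 3989.61 + insurance 424.14 + brokerage 391.55 + duty 3272.76 + delivery 906.98 = 8985.04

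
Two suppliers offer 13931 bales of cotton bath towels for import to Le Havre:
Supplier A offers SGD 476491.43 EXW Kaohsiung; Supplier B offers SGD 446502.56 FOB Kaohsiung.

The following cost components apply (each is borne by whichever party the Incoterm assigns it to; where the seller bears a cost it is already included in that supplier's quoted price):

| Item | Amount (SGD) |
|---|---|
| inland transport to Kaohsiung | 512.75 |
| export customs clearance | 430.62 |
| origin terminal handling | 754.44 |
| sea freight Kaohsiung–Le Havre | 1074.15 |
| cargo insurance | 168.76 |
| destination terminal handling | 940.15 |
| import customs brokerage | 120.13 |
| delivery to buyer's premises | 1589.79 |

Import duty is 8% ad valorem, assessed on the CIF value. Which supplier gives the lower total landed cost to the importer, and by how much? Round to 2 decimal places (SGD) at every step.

Supplier B is cheaper by SGD 34221.61

Supplier A (EXW):
CIF value = EXW price + inland to port + export clearance + origin terminal + freight + insurance = 476491.43 + 512.75 + 430.62 + 754.44 + 1074.15 + 168.76 = 479432.15
Import duty = 479432.15 × 8% = 38354.57
Buyer bears (A): 512.75 + 430.62 + 754.44 + 1074.15 + 168.76 + 940.15 + 120.13 + 1589.79 = 5590.79
Landed cost (A) = invoice 476491.43 + 5590.79 + duty 38354.57 = 520436.79
Supplier B (FOB):
CIF value = FOB price + freight + insurance = 446502.56 + 1074.15 + 168.76 = 447745.47
Import duty = 447745.47 × 8% = 35819.64
Buyer bears (B): 1074.15 + 168.76 + 940.15 + 120.13 + 1589.79 = 3892.98
Landed cost (B) = invoice 446502.56 + 3892.98 + duty 35819.64 = 486215.18
Difference = |520436.79 − 486215.18| = 34221.61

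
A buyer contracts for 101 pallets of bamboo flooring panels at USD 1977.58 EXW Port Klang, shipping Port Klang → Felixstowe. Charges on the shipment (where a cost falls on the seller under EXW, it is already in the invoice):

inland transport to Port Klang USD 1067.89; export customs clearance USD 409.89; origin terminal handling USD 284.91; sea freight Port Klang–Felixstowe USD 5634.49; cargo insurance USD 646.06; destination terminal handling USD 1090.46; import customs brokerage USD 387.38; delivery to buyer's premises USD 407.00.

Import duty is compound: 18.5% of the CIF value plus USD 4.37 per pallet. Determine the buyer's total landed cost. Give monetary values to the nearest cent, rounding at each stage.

EXW: the seller makes goods available at their premises; the buyer bears all onward costs.
CIF value = EXW price + inland to port + export clearance + origin terminal + freight + insurance = 1977.58 + 1067.89 + 409.89 + 284.91 + 5634.49 + 646.06 = 10020.82
Ad valorem component: 10020.82 × 18.5% = 1853.85
Specific component: 101 × 4.37 = 441.37
Import duty = 1853.85 + 441.37 = 2295.22
Buyer bears: inland to port 1067.89 + export clearance 409.89 + origin terminal 284.91 + freight 5634.49 + insurance 646.06 + destination terminal 1090.46 + brokerage 387.38 + delivery 407.00 + duty 2295.22 = 12223.30
Landed cost = invoice 1977.58 + 12223.30 = 14200.88

Total landed cost: USD 14200.88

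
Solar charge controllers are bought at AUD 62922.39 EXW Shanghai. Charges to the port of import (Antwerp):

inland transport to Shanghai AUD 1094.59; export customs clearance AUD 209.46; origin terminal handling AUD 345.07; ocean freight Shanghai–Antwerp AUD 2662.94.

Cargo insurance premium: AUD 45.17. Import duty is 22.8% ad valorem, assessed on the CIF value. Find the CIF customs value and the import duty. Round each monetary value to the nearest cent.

CIF = EXW price + pre-shipment costs + freight + insurance
CIF = 62922.39 + 1094.59 + 209.46 + 345.07 + 2662.94 + 45.17 = 67279.62
Import duty = 67279.62 × 22.8% = 15339.75

CIF value: AUD 67279.62; import duty: AUD 15339.75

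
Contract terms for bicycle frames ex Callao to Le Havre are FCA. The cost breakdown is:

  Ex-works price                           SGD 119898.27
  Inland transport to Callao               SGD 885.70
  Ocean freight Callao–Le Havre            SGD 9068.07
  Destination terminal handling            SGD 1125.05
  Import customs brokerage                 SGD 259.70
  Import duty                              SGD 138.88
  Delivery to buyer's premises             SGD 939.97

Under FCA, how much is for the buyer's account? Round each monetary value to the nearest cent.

Buyer's account: SGD 11531.67

FCA: the seller delivers export-cleared goods to the carrier; the buyer bears costs from that point.
Seller's account: goods 119898.27 + inland to port 885.70 = 120783.97
Buyer's account: freight 9068.07 + destination terminal 1125.05 + brokerage 259.70 + duty 138.88 + delivery 939.97 = 11531.67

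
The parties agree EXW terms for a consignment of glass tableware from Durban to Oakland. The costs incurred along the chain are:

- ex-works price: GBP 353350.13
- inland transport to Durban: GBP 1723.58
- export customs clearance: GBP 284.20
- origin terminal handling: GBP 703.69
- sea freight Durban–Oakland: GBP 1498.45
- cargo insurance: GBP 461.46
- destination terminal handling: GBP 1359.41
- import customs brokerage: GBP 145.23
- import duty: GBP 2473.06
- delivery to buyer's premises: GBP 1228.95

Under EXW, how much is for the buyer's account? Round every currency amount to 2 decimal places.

EXW: the seller makes goods available at their premises; the buyer bears all onward costs.
Seller's account: goods 353350.13 = 353350.13
Buyer's account: inland to port 1723.58 + export clearance 284.20 + origin terminal 703.69 + freight 1498.45 + insurance 461.46 + destination terminal 1359.41 + brokerage 145.23 + duty 2473.06 + delivery 1228.95 = 9878.03

Buyer's account: GBP 9878.03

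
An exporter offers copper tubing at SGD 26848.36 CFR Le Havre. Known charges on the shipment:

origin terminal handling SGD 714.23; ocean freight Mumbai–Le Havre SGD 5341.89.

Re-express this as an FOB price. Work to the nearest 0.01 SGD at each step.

FOB price: SGD 21506.47

Not relevant to the conversion: origin terminal — on the seller under both CFR and FOB; already in the CFR price and stays in the FOB price.
From CFR to FOB, the seller no longer bears: freight.
FOB price = 26848.36 − 5341.89 = 21506.47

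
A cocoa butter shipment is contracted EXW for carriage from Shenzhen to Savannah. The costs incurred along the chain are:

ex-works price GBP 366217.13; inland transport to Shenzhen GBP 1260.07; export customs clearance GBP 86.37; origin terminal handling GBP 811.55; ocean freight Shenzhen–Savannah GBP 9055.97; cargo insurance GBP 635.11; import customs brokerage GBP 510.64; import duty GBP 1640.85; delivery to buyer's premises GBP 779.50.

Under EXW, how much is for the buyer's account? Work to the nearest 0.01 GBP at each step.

EXW: the seller makes goods available at their premises; the buyer bears all onward costs.
Seller's account: goods 366217.13 = 366217.13
Buyer's account: inland to port 1260.07 + export clearance 86.37 + origin terminal 811.55 + freight 9055.97 + insurance 635.11 + brokerage 510.64 + duty 1640.85 + delivery 779.50 = 14780.06

Buyer's account: GBP 14780.06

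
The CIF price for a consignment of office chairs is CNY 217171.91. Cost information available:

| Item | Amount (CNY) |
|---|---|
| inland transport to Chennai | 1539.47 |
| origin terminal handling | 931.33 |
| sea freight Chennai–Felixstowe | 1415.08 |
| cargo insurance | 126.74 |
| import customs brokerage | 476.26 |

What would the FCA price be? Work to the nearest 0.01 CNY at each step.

Not relevant to the conversion: inland to port — on the seller under both CIF and FCA; already in the CIF price and stays in the FCA price. brokerage — on the buyer under both terms; not part of either seller's price.
From CIF to FCA, the seller no longer bears: origin terminal, freight, insurance.
FCA price = 217171.91 − 931.33 − 1415.08 − 126.74 = 214698.76

FCA price: CNY 214698.76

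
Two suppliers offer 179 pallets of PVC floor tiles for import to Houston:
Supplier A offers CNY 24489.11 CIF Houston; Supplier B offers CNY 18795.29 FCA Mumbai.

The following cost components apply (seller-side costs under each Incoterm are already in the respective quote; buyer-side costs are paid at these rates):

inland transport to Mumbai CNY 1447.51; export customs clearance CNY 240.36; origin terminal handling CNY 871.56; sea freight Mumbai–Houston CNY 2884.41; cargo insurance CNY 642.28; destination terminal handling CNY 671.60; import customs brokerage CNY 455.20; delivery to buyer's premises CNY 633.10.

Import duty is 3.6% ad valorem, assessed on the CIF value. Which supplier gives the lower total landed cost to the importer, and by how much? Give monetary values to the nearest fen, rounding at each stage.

Supplier A (CIF):
The CIF price already equals the CIF value: 24489.11
Import duty = 24489.11 × 3.6% = 881.61
Buyer bears (A): 671.60 + 455.20 + 633.10 = 1759.90
Landed cost (A) = invoice 24489.11 + 1759.90 + duty 881.61 = 27130.62
Supplier B (FCA):
CIF value = FCA price + origin terminal + freight + insurance = 18795.29 + 871.56 + 2884.41 + 642.28 = 23193.54
Import duty = 23193.54 × 3.6% = 834.97
Buyer bears (B): 871.56 + 2884.41 + 642.28 + 671.60 + 455.20 + 633.10 = 6158.15
Landed cost (B) = invoice 18795.29 + 6158.15 + duty 834.97 = 25788.41
Difference = |27130.62 − 25788.41| = 1342.21

Supplier B is cheaper by CNY 1342.21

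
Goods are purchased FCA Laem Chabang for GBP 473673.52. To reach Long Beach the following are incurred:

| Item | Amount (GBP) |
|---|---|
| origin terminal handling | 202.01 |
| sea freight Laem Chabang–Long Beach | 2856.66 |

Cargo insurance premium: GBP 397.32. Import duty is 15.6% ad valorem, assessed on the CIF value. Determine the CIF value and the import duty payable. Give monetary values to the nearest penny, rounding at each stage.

CIF = FCA price + pre-shipment costs + freight + insurance
CIF = 473673.52 + 202.01 + 2856.66 + 397.32 = 477129.51
Import duty = 477129.51 × 15.6% = 74432.20

CIF value: GBP 477129.51; import duty: GBP 74432.20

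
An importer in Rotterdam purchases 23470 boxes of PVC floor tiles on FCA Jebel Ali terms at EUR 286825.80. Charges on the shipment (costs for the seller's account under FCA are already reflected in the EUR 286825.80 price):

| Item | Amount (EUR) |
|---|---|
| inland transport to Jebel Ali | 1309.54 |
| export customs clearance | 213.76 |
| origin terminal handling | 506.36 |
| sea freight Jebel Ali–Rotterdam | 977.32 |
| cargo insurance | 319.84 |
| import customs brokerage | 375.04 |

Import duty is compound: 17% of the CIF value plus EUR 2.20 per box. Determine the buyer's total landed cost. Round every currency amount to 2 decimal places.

FCA: the seller delivers export-cleared goods to the carrier; the buyer bears costs from that point.
Already in the invoice (seller's account under FCA): inland to port, export clearance — exclude.
CIF value = FCA price + origin terminal + freight + insurance = 286825.80 + 506.36 + 977.32 + 319.84 = 288629.32
Ad valorem component: 288629.32 × 17% = 49066.98
Specific component: 23470 × 2.20 = 51634.00
Import duty = 49066.98 + 51634.00 = 100700.98
Buyer bears: origin terminal 506.36 + freight 977.32 + insurance 319.84 + brokerage 375.04 + duty 100700.98 = 102879.54
Landed cost = invoice 286825.80 + 102879.54 = 389705.34

Total landed cost: EUR 389705.34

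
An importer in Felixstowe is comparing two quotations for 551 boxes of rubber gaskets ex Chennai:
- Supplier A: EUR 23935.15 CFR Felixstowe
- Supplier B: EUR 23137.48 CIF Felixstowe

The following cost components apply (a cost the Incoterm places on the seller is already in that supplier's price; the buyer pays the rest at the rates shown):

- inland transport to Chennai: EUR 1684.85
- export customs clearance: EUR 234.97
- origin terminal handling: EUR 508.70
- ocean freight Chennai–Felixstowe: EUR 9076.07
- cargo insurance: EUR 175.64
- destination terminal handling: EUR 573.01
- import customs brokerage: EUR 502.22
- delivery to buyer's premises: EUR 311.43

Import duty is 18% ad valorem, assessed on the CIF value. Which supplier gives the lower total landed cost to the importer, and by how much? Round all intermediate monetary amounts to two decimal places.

Supplier B is cheaper by EUR 1148.50

Supplier A (CFR):
CIF value = CFR price + insurance = 23935.15 + 175.64 = 24110.79
Import duty = 24110.79 × 18% = 4339.94
Buyer bears (A): 175.64 + 573.01 + 502.22 + 311.43 = 1562.30
Landed cost (A) = invoice 23935.15 + 1562.30 + duty 4339.94 = 29837.39
Supplier B (CIF):
The CIF price already equals the CIF value: 23137.48
Import duty = 23137.48 × 18% = 4164.75
Buyer bears (B): 573.01 + 502.22 + 311.43 = 1386.66
Landed cost (B) = invoice 23137.48 + 1386.66 + duty 4164.75 = 28688.89
Difference = |29837.39 − 28688.89| = 1148.50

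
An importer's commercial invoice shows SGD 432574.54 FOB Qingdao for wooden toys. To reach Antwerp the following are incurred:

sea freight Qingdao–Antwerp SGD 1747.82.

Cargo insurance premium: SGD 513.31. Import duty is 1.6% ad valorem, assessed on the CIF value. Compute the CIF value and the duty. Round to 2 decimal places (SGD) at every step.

CIF value: SGD 434835.67; import duty: SGD 6957.37

CIF = FOB price + freight + insurance
CIF = 432574.54 + 1747.82 + 513.31 = 434835.67
Import duty = 434835.67 × 1.6% = 6957.37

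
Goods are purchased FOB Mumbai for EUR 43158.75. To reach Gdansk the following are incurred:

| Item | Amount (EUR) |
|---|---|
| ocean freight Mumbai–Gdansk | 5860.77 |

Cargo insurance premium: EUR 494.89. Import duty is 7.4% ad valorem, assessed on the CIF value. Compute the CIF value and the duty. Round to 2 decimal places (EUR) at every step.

CIF value: EUR 49514.41; import duty: EUR 3664.07

CIF = FOB price + freight + insurance
CIF = 43158.75 + 5860.77 + 494.89 = 49514.41
Import duty = 49514.41 × 7.4% = 3664.07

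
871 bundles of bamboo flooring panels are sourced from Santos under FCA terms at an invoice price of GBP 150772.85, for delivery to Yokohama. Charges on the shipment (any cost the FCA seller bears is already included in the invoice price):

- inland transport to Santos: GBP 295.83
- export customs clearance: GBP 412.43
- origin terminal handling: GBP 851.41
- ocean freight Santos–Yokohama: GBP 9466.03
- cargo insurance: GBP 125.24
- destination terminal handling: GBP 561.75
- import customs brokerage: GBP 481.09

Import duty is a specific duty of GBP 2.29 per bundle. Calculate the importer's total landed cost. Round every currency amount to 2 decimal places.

Total landed cost: GBP 164252.96

FCA: the seller delivers export-cleared goods to the carrier; the buyer bears costs from that point.
Already in the invoice (seller's account under FCA): inland to port, export clearance — exclude.
CIF value = FCA price + origin terminal + freight + insurance = 150772.85 + 851.41 + 9466.03 + 125.24 = 161215.53
Import duty = 871 × 2.29 = 1994.59
Buyer bears: origin terminal 851.41 + freight 9466.03 + insurance 125.24 + destination terminal 561.75 + brokerage 481.09 + duty 1994.59 = 13480.11
Landed cost = invoice 150772.85 + 13480.11 = 164252.96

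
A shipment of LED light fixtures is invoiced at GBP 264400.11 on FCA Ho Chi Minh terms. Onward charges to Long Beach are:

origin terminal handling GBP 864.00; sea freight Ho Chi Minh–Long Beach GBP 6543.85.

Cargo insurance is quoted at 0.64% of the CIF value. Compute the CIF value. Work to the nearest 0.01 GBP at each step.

Let C be the CIF value. C = FCA price + pre-shipment costs + freight + 0.64% × C
C − 0.64% × C = 264400.11 + 864.00 + 6543.85
0.9936 × C = 271807.96
C = 271807.96 / 0.9936 = 273558.74
Insurance premium = 0.64% × 273558.74 = 1750.78

CIF value: GBP 273558.74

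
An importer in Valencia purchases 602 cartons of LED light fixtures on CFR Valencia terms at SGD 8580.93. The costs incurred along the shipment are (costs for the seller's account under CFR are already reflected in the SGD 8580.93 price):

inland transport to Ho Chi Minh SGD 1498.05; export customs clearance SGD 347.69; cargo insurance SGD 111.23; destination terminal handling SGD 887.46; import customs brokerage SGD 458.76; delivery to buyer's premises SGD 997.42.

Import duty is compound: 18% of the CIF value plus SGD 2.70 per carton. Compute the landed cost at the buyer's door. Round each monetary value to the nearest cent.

CFR: the seller pays costs through ocean freight to the destination port, but not insurance.
Already in the invoice (seller's account under CFR): inland to port, export clearance — exclude.
CIF value = CFR price + insurance = 8580.93 + 111.23 = 8692.16
Ad valorem component: 8692.16 × 18% = 1564.59
Specific component: 602 × 2.70 = 1625.40
Import duty = 1564.59 + 1625.40 = 3189.99
Buyer bears: insurance 111.23 + destination terminal 887.46 + brokerage 458.76 + delivery 997.42 + duty 3189.99 = 5644.86
Landed cost = invoice 8580.93 + 5644.86 = 14225.79

Total landed cost: SGD 14225.79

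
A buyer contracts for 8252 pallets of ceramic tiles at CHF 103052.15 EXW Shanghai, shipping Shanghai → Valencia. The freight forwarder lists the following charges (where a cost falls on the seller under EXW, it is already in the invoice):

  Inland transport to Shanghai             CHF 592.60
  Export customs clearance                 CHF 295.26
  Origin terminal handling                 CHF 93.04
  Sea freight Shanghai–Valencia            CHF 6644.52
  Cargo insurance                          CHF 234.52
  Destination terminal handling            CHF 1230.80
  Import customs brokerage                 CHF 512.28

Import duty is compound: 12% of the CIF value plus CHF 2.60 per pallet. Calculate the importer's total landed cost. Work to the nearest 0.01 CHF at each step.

Total landed cost: CHF 147419.82

EXW: the seller makes goods available at their premises; the buyer bears all onward costs.
CIF value = EXW price + inland to port + export clearance + origin terminal + freight + insurance = 103052.15 + 592.60 + 295.26 + 93.04 + 6644.52 + 234.52 = 110912.09
Ad valorem component: 110912.09 × 12% = 13309.45
Specific component: 8252 × 2.60 = 21455.20
Import duty = 13309.45 + 21455.20 = 34764.65
Buyer bears: inland to port 592.60 + export clearance 295.26 + origin terminal 93.04 + freight 6644.52 + insurance 234.52 + destination terminal 1230.80 + brokerage 512.28 + duty 34764.65 = 44367.67
Landed cost = invoice 103052.15 + 44367.67 = 147419.82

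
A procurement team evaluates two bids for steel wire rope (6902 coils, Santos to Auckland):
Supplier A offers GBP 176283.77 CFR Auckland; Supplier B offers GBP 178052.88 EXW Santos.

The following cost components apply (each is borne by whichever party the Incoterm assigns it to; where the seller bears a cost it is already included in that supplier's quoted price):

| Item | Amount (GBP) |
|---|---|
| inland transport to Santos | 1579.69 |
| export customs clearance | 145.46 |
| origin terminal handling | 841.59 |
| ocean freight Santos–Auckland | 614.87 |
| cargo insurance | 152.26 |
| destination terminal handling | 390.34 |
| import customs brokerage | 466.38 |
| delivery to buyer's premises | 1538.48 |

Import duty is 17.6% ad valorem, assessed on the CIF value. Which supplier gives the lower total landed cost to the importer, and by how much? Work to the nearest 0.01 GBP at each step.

Supplier A (CFR):
CIF value = CFR price + insurance = 176283.77 + 152.26 = 176436.03
Import duty = 176436.03 × 17.6% = 31052.74
Buyer bears (A): 152.26 + 390.34 + 466.38 + 1538.48 = 2547.46
Landed cost (A) = invoice 176283.77 + 2547.46 + duty 31052.74 = 209883.97
Supplier B (EXW):
CIF value = EXW price + inland to port + export clearance + origin terminal + freight + insurance = 178052.88 + 1579.69 + 145.46 + 841.59 + 614.87 + 152.26 = 181386.75
Import duty = 181386.75 × 17.6% = 31924.07
Buyer bears (B): 1579.69 + 145.46 + 841.59 + 614.87 + 152.26 + 390.34 + 466.38 + 1538.48 = 5729.07
Landed cost (B) = invoice 178052.88 + 5729.07 + duty 31924.07 = 215706.02
Difference = |209883.97 − 215706.02| = 5822.05

Supplier A is cheaper by GBP 5822.05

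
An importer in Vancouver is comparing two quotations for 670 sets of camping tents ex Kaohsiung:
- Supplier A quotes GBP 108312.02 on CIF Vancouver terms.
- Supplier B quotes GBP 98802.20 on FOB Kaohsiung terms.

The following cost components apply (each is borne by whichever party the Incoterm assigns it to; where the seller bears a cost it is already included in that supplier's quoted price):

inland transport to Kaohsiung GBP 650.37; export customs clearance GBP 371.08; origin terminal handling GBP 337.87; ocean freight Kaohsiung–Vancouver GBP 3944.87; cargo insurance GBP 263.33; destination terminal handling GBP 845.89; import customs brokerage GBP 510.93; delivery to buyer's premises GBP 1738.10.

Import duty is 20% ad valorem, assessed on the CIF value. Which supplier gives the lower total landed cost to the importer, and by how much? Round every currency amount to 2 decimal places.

Supplier A (CIF):
The CIF price already equals the CIF value: 108312.02
Import duty = 108312.02 × 20% = 21662.40
Buyer bears (A): 845.89 + 510.93 + 1738.10 = 3094.92
Landed cost (A) = invoice 108312.02 + 3094.92 + duty 21662.40 = 133069.34
Supplier B (FOB):
CIF value = FOB price + freight + insurance = 98802.20 + 3944.87 + 263.33 = 103010.40
Import duty = 103010.40 × 20% = 20602.08
Buyer bears (B): 3944.87 + 263.33 + 845.89 + 510.93 + 1738.10 = 7303.12
Landed cost (B) = invoice 98802.20 + 7303.12 + duty 20602.08 = 126707.40
Difference = |133069.34 − 126707.40| = 6361.94

Supplier B is cheaper by GBP 6361.94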